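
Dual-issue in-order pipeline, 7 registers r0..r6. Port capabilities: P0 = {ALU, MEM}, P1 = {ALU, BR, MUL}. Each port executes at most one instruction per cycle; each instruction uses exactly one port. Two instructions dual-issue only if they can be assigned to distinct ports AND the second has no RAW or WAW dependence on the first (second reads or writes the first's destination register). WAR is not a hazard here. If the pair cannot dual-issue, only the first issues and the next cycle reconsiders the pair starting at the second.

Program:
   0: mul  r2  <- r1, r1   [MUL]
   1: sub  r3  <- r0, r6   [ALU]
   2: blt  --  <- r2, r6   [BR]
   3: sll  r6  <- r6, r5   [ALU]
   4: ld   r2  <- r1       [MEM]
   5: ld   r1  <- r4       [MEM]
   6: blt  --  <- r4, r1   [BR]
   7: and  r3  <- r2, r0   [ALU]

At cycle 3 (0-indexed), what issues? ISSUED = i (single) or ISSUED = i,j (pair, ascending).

ISSUED = 5

c0: i0&i1 mul sub  2-wide
c1: i2&i3 blt sll  2-wide
c2: i4 ld  no-port MEM/MEM
c3: i5 ld  RAW r1
c4: i6&i7 blt and  2-wide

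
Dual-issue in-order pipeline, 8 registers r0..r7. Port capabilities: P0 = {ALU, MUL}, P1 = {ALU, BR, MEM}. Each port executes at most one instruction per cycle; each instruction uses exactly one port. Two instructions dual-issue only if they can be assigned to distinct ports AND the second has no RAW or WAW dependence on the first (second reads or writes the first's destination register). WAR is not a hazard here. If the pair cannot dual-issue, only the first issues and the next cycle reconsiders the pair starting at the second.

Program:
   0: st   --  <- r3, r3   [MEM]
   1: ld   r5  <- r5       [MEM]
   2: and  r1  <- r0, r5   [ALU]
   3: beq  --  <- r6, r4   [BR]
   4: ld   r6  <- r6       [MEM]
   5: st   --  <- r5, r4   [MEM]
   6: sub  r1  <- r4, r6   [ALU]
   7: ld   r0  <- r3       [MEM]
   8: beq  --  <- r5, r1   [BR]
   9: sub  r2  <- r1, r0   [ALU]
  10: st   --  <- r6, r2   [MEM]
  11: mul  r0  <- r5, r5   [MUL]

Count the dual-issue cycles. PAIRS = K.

PAIRS = 4

#0 head=0: st.MEM i0 no-port MEM/MEM
#1 head=1: ld.MEM i1 RAW r5
#2 head=2: and.ALU;beq.BR i2&i3 2-wide
#3 head=4: ld.MEM i4 no-port MEM/MEM
#4 head=5: st.MEM;sub.ALU i5&i6 2-wide
#5 head=7: ld.MEM i7 no-port MEM/BR
#6 head=8: beq.BR;sub.ALU i8&i9 2-wide
#7 head=10: st.MEM;mul.MUL i10&i11 2-wide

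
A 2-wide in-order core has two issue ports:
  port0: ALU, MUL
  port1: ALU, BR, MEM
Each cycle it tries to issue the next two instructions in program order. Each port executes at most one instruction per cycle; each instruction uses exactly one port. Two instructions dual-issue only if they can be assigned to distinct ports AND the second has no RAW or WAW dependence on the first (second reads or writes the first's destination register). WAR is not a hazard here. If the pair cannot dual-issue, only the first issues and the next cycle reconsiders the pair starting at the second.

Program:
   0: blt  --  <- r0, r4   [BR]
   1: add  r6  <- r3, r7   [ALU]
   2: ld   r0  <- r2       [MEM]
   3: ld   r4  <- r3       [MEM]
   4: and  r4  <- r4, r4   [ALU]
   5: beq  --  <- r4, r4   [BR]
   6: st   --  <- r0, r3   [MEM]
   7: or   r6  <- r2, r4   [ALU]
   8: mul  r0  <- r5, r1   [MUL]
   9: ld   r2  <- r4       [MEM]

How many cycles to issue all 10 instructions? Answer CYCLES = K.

t=0 i0&i1:blt.BR;add.ALU ; dual
t=1 i2:ld.MEM ; no-port MEM/MEM
t=2 i3:ld.MEM ; RAW+WAW r4
t=3 i4:and.ALU ; RAW r4
t=4 i5:beq.BR ; no-port BR/MEM
t=5 i6&i7:st.MEM;or.ALU ; dual
t=6 i8&i9:mul.MUL;ld.MEM ; dual

CYCLES = 7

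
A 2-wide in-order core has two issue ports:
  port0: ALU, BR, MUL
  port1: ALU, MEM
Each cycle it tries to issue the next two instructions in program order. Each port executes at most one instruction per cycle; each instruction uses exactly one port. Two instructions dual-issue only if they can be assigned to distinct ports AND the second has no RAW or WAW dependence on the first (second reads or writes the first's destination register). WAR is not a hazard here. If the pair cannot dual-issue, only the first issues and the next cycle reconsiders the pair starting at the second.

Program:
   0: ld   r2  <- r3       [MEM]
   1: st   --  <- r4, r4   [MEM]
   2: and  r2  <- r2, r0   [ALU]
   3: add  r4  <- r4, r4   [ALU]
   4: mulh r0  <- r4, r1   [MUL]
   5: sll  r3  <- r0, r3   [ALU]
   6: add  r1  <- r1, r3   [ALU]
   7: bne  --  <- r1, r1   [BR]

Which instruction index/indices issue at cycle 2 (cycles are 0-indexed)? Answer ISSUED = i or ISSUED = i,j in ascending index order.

#0 head=0: ld i0 no-port MEM/MEM
#1 head=1: st;and i1/i2 2-wide
#2 head=3: add i3 RAW r4
#3 head=4: mulh i4 RAW r0
#4 head=5: sll i5 RAW r3
#5 head=6: add i6 RAW r1
#6 head=7: bne i7 tail

ISSUED = 3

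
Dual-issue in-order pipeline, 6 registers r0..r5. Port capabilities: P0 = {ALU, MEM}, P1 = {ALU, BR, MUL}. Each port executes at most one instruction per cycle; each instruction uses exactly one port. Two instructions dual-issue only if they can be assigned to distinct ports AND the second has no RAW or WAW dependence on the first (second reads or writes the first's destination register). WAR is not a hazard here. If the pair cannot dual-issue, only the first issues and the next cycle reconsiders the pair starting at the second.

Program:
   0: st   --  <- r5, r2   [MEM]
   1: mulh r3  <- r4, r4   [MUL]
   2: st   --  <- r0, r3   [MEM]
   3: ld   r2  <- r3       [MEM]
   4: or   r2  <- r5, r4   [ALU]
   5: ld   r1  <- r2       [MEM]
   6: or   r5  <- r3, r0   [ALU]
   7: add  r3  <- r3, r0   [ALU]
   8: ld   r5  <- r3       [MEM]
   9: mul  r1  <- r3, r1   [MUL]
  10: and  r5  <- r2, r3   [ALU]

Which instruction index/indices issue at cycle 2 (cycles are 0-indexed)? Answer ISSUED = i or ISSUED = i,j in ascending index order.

0. st;mulh @i0,i1  | dual
1. st @i2  | no-port MEM/MEM
2. ld @i3  | WAW r2
3. or @i4  | RAW r2
4. ld;or @i5,i6  | dual
5. add @i7  | RAW r3
6. ld;mul @i8,i9  | dual
7. and @i10  | tail

ISSUED = 3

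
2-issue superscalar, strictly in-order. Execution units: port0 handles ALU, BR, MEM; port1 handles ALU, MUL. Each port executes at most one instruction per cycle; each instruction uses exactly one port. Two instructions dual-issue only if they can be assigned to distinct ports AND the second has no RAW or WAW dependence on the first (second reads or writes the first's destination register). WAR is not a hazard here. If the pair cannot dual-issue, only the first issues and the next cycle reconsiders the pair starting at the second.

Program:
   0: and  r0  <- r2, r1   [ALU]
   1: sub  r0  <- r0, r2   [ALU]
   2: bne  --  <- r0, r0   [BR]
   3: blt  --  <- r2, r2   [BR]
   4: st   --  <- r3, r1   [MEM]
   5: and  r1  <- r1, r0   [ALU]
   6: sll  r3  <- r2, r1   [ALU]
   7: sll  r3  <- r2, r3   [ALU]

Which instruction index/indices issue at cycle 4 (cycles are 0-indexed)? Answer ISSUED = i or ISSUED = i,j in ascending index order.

t=0 i0:and.ALU ; RAW+WAW r0
t=1 i1:sub.ALU ; RAW r0
t=2 i2:bne.BR ; no-port BR/BR
t=3 i3:blt.BR ; no-port BR/MEM
t=4 i4+i5:st.MEM+and.ALU ; 2-wide
t=5 i6:sll.ALU ; RAW+WAW r3
t=6 i7:sll.ALU ; tail

ISSUED = 4,5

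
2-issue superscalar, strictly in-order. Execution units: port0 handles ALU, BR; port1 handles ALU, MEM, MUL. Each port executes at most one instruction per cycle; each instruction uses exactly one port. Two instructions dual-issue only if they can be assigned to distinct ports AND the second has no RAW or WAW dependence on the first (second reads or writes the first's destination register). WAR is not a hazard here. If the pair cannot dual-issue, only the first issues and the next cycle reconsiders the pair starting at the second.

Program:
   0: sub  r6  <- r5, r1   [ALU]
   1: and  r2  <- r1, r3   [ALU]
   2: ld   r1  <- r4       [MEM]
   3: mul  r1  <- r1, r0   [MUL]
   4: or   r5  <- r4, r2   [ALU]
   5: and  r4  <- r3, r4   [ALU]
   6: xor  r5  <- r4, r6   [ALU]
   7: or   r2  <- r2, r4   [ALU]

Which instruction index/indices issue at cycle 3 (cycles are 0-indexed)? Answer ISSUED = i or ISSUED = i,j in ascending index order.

ISSUED = 5

c0: i0,i1 sub;and  2-wide
c1: i2 ld  no-port MEM/MUL
c2: i3,i4 mul;or  2-wide
c3: i5 and  RAW r4
c4: i6,i7 xor;or  2-wide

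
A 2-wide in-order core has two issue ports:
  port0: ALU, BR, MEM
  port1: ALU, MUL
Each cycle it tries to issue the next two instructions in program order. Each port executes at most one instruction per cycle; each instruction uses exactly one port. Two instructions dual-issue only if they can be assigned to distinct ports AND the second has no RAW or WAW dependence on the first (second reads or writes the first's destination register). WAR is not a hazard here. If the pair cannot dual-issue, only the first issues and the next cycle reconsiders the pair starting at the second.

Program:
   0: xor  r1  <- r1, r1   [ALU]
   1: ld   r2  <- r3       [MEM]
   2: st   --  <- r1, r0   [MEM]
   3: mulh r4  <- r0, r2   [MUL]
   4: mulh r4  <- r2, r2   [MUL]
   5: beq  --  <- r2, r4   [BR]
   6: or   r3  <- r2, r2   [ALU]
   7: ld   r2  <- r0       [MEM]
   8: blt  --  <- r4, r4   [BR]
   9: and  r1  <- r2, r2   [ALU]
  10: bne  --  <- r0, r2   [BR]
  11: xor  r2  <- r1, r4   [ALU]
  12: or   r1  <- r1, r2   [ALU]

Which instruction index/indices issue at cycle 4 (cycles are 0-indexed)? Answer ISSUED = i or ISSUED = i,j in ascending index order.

ISSUED = 7

0. xor/ld @i0+i1  | 2-wide
1. st/mulh @i2+i3  | 2-wide
2. mulh @i4  | RAW r4
3. beq/or @i5+i6  | 2-wide
4. ld @i7  | no-port MEM/BR
5. blt/and @i8+i9  | 2-wide
6. bne/xor @i10+i11  | 2-wide
7. or @i12  | tail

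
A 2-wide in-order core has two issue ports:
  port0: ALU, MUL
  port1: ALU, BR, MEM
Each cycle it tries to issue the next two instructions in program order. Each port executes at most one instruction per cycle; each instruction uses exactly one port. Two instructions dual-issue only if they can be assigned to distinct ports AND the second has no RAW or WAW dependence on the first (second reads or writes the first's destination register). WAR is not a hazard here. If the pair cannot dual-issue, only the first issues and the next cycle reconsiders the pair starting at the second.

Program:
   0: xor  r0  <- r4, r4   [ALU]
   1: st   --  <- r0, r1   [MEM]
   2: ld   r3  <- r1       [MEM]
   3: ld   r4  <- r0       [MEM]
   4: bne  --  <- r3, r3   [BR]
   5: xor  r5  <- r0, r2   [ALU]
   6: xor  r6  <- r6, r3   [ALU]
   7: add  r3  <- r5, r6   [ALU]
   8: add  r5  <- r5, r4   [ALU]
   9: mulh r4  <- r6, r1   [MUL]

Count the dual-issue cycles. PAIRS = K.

PAIRS = 2

[0] i0  xor.ALU  -- RAW r0
[1] i1  st.MEM  -- no-port MEM/MEM
[2] i2  ld.MEM  -- no-port MEM/MEM
[3] i3  ld.MEM  -- no-port MEM/BR
[4] i4/i5  bne.BR;xor.ALU  -- dual
[5] i6  xor.ALU  -- RAW r6
[6] i7/i8  add.ALU;add.ALU  -- dual
[7] i9  mulh.MUL  -- tail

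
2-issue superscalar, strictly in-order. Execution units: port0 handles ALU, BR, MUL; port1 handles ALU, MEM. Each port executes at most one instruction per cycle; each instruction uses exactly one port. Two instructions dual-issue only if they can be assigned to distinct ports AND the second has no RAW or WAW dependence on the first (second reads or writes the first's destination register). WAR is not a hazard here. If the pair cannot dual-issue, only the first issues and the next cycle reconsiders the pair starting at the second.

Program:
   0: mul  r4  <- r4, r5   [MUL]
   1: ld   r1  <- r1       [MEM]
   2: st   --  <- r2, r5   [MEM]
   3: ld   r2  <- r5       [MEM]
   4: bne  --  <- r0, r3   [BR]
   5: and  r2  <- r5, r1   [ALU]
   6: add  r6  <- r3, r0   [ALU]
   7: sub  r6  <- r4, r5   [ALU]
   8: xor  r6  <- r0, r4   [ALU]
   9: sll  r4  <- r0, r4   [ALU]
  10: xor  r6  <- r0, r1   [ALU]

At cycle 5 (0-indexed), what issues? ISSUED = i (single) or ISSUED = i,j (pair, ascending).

ISSUED = 8,9

t=0 i0,i1:mul.MUL/ld.MEM ; pair
t=1 i2:st.MEM ; no-port MEM/MEM
t=2 i3,i4:ld.MEM/bne.BR ; pair
t=3 i5,i6:and.ALU/add.ALU ; pair
t=4 i7:sub.ALU ; WAW r6
t=5 i8,i9:xor.ALU/sll.ALU ; pair
t=6 i10:xor.ALU ; tail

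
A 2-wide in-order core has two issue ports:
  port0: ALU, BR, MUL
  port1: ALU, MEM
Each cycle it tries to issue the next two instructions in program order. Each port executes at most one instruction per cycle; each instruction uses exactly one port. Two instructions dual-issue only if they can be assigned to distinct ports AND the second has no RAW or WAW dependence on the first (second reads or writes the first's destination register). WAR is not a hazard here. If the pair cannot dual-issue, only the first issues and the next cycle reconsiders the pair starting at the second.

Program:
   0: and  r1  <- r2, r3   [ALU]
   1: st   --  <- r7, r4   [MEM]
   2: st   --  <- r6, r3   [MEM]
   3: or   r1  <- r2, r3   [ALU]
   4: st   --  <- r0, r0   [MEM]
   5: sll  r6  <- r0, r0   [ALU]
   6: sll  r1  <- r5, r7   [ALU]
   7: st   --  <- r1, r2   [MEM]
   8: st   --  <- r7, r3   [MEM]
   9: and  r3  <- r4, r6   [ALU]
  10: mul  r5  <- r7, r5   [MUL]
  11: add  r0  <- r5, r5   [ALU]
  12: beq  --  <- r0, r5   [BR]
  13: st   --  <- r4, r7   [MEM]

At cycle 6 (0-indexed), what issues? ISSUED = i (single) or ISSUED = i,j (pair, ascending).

0. and+st @i0/i1  | dual
1. st+or @i2/i3  | dual
2. st+sll @i4/i5  | dual
3. sll @i6  | RAW r1
4. st @i7  | no-port MEM/MEM
5. st+and @i8/i9  | dual
6. mul @i10  | RAW r5
7. add @i11  | RAW r0
8. beq+st @i12/i13  | dual

ISSUED = 10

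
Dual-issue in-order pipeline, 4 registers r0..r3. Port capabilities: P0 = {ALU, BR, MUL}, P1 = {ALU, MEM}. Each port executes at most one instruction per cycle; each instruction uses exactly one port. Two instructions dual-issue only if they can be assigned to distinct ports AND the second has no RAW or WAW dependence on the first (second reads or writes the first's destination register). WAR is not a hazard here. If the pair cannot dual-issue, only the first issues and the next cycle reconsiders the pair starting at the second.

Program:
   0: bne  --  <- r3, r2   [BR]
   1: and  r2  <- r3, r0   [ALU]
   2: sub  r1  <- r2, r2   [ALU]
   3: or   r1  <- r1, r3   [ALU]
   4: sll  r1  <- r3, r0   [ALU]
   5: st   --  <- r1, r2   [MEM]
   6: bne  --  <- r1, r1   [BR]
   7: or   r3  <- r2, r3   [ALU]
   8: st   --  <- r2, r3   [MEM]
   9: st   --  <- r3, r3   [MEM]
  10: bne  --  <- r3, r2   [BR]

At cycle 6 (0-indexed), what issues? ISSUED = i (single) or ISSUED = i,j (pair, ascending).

  cy0 -> i0/i1 (bne.BR+and.ALU) pair
  cy1 -> i2 (sub.ALU) RAW+WAW r1
  cy2 -> i3 (or.ALU) WAW r1
  cy3 -> i4 (sll.ALU) RAW r1
  cy4 -> i5/i6 (st.MEM+bne.BR) pair
  cy5 -> i7 (or.ALU) RAW r3
  cy6 -> i8 (st.MEM) no-port MEM/MEM
  cy7 -> i9/i10 (st.MEM+bne.BR) pair

ISSUED = 8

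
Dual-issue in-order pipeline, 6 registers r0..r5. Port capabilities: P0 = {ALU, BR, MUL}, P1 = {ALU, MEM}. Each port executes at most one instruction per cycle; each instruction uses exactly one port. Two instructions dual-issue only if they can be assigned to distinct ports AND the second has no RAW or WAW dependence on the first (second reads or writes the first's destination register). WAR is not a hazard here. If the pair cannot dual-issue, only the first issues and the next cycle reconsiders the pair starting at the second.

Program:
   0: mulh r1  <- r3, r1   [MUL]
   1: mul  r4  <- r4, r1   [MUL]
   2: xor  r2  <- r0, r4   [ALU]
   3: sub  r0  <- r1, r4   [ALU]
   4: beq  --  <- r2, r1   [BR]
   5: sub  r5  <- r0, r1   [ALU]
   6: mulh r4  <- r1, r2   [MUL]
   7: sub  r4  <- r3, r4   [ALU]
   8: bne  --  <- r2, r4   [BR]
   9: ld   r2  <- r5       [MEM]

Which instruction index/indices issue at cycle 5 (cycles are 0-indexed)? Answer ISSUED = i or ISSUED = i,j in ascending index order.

[0] i0  mulh.MUL  -- no-port MUL/MUL
[1] i1  mul.MUL  -- RAW r4
[2] i2&i3  xor.ALU;sub.ALU  -- pair
[3] i4&i5  beq.BR;sub.ALU  -- pair
[4] i6  mulh.MUL  -- RAW+WAW r4
[5] i7  sub.ALU  -- RAW r4
[6] i8&i9  bne.BR;ld.MEM  -- pair

ISSUED = 7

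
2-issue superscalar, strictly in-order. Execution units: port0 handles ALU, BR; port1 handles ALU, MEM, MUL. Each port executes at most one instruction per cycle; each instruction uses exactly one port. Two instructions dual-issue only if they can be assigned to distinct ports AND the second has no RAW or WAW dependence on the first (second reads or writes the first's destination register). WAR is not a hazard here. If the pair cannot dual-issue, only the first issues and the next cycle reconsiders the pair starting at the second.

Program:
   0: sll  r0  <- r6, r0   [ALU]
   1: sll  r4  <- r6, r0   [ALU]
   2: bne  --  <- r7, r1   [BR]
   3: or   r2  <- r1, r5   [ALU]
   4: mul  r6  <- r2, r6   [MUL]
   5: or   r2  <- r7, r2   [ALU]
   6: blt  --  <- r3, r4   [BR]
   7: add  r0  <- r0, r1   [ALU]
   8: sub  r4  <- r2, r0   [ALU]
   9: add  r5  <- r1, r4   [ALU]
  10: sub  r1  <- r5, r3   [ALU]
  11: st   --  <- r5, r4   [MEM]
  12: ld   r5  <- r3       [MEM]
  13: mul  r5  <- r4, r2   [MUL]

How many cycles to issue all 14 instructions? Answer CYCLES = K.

[0] i0  sll  -- RAW r0
[1] i1,i2  sll;bne  -- 2-wide
[2] i3  or  -- RAW r2
[3] i4,i5  mul;or  -- 2-wide
[4] i6,i7  blt;add  -- 2-wide
[5] i8  sub  -- RAW r4
[6] i9  add  -- RAW r5
[7] i10,i11  sub;st  -- 2-wide
[8] i12  ld  -- no-port MEM/MUL
[9] i13  mul  -- tail

CYCLES = 10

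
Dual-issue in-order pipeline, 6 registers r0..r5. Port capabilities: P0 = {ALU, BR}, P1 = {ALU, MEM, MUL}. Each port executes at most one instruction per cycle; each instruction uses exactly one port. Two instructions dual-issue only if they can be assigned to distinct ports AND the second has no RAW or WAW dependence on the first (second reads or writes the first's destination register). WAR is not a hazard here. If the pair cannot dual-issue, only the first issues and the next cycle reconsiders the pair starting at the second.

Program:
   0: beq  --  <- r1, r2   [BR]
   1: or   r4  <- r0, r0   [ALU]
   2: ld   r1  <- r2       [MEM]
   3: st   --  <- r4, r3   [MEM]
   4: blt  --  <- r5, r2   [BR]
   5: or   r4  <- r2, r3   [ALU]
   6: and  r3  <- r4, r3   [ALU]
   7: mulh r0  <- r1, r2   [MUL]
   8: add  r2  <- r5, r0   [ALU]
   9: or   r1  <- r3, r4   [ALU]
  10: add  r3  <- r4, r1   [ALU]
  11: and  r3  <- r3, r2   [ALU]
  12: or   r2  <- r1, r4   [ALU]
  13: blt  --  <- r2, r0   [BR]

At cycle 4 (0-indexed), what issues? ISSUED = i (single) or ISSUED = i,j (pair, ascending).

0. beq.BR;or.ALU @i0+i1  | pair
1. ld.MEM @i2  | no-port MEM/MEM
2. st.MEM;blt.BR @i3+i4  | pair
3. or.ALU @i5  | RAW r4
4. and.ALU;mulh.MUL @i6+i7  | pair
5. add.ALU;or.ALU @i8+i9  | pair
6. add.ALU @i10  | RAW+WAW r3
7. and.ALU;or.ALU @i11+i12  | pair
8. blt.BR @i13  | tail

ISSUED = 6,7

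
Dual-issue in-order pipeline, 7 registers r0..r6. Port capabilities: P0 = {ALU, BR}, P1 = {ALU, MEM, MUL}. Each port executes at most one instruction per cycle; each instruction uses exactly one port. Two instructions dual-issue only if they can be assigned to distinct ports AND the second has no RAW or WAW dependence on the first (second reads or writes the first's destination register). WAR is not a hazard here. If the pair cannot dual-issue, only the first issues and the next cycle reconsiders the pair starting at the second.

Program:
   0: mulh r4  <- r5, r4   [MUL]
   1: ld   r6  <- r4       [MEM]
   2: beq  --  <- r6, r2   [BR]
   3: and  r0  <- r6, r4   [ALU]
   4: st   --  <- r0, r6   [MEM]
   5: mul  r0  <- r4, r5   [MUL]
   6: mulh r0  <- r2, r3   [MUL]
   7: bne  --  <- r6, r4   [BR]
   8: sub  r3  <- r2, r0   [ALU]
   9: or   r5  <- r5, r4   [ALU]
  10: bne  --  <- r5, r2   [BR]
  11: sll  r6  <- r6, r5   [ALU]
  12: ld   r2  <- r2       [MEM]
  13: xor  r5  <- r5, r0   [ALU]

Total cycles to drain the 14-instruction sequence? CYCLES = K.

0. mulh.MUL @i0  | no-port MUL/MEM
1. ld.MEM @i1  | RAW r6
2. beq.BR;and.ALU @i2+i3  | pair
3. st.MEM @i4  | no-port MEM/MUL
4. mul.MUL @i5  | no-port MUL/MUL
5. mulh.MUL;bne.BR @i6+i7  | pair
6. sub.ALU;or.ALU @i8+i9  | pair
7. bne.BR;sll.ALU @i10+i11  | pair
8. ld.MEM;xor.ALU @i12+i13  | pair

CYCLES = 9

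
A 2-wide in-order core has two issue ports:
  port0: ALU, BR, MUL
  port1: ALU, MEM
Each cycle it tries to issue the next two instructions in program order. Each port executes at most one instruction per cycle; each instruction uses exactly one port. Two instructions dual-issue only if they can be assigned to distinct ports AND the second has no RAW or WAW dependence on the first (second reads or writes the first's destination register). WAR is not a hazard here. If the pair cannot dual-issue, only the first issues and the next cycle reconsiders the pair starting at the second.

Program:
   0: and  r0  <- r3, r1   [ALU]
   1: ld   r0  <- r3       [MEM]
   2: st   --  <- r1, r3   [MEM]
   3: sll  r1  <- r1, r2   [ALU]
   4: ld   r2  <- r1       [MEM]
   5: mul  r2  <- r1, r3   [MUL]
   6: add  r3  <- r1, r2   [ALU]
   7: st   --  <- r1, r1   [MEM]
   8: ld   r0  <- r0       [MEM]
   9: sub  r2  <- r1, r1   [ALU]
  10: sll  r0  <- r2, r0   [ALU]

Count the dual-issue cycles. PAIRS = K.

PAIRS = 3

  cy0 -> i0 (and.ALU) WAW r0
  cy1 -> i1 (ld.MEM) no-port MEM/MEM
  cy2 -> i2,i3 (st.MEM/sll.ALU) pair
  cy3 -> i4 (ld.MEM) WAW r2
  cy4 -> i5 (mul.MUL) RAW r2
  cy5 -> i6,i7 (add.ALU/st.MEM) pair
  cy6 -> i8,i9 (ld.MEM/sub.ALU) pair
  cy7 -> i10 (sll.ALU) tail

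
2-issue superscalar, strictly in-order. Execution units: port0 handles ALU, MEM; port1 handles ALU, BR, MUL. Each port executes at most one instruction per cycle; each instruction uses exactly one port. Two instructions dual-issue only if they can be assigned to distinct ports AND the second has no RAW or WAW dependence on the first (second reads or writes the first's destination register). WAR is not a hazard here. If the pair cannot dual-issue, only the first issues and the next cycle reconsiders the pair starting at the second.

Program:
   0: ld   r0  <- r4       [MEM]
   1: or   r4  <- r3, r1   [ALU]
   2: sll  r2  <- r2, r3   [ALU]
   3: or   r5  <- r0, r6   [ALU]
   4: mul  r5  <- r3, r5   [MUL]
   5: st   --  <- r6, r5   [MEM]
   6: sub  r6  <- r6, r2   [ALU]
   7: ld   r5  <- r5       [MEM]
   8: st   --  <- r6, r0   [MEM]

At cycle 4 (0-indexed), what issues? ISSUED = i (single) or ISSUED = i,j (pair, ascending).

  cy0 -> i0/i1 (ld/or) pair
  cy1 -> i2/i3 (sll/or) pair
  cy2 -> i4 (mul) RAW r5
  cy3 -> i5/i6 (st/sub) pair
  cy4 -> i7 (ld) no-port MEM/MEM
  cy5 -> i8 (st) tail

ISSUED = 7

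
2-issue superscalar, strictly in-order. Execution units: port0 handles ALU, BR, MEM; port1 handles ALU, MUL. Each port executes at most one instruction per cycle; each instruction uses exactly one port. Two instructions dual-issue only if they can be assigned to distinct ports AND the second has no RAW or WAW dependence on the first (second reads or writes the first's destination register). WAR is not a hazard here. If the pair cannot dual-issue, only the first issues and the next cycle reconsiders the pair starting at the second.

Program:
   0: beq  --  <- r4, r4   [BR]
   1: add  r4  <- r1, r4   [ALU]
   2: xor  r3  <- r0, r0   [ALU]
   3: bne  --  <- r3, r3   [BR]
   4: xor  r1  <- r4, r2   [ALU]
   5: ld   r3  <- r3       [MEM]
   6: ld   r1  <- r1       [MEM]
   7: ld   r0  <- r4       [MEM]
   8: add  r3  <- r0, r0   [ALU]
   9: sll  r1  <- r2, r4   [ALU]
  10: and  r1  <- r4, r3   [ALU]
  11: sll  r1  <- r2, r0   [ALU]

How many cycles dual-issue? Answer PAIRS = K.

  cy0 -> i0&i1 (beq+add) dual
  cy1 -> i2 (xor) RAW r3
  cy2 -> i3&i4 (bne+xor) dual
  cy3 -> i5 (ld) no-port MEM/MEM
  cy4 -> i6 (ld) no-port MEM/MEM
  cy5 -> i7 (ld) RAW r0
  cy6 -> i8&i9 (add+sll) dual
  cy7 -> i10 (and) WAW r1
  cy8 -> i11 (sll) tail

PAIRS = 3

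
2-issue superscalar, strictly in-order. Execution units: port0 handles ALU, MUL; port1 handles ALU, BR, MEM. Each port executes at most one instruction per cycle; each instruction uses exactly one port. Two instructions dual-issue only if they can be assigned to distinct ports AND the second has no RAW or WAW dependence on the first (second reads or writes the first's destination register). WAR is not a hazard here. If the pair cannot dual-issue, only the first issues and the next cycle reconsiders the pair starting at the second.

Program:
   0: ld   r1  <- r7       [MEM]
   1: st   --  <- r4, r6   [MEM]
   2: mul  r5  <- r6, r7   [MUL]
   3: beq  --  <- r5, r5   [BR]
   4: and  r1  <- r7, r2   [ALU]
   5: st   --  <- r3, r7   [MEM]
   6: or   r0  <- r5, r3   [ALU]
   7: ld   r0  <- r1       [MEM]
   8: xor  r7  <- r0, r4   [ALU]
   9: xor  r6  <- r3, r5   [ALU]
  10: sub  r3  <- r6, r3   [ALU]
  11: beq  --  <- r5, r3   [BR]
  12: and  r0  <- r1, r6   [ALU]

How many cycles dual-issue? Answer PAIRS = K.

0. ld @i0  | no-port MEM/MEM
1. st/mul @i1/i2  | pair
2. beq/and @i3/i4  | pair
3. st/or @i5/i6  | pair
4. ld @i7  | RAW r0
5. xor/xor @i8/i9  | pair
6. sub @i10  | RAW r3
7. beq/and @i11/i12  | pair

PAIRS = 5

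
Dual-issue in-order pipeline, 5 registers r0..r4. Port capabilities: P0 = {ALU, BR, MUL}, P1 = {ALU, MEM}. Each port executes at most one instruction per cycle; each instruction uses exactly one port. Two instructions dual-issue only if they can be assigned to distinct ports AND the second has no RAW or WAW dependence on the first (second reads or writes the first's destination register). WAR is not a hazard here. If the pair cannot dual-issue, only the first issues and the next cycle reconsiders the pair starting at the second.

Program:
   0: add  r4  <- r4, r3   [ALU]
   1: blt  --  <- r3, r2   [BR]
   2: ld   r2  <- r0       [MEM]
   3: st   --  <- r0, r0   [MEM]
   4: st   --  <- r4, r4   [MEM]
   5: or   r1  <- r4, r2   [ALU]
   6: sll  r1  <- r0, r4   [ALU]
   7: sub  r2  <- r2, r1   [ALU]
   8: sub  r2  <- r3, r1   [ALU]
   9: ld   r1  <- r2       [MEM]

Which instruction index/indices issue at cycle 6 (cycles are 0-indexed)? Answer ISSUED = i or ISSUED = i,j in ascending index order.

[0] i0&i1  add.ALU/blt.BR  -- dual
[1] i2  ld.MEM  -- no-port MEM/MEM
[2] i3  st.MEM  -- no-port MEM/MEM
[3] i4&i5  st.MEM/or.ALU  -- dual
[4] i6  sll.ALU  -- RAW r1
[5] i7  sub.ALU  -- WAW r2
[6] i8  sub.ALU  -- RAW r2
[7] i9  ld.MEM  -- tail

ISSUED = 8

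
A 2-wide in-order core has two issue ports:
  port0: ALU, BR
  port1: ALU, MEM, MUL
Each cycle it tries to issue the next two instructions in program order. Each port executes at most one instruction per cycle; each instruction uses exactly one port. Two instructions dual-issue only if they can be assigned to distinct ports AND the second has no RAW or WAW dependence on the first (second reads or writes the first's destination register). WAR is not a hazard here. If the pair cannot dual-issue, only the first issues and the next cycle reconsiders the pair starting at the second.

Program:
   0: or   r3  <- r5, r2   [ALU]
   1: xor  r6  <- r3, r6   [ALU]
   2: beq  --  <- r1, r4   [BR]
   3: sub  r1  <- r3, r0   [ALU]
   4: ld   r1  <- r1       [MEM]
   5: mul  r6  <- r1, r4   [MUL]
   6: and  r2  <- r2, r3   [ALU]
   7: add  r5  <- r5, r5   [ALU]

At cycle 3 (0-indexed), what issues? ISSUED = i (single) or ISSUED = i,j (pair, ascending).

ISSUED = 4

t=0 i0:or.ALU ; RAW r3
t=1 i1&i2:xor.ALU+beq.BR ; dual
t=2 i3:sub.ALU ; RAW+WAW r1
t=3 i4:ld.MEM ; no-port MEM/MUL
t=4 i5&i6:mul.MUL+and.ALU ; dual
t=5 i7:add.ALU ; tail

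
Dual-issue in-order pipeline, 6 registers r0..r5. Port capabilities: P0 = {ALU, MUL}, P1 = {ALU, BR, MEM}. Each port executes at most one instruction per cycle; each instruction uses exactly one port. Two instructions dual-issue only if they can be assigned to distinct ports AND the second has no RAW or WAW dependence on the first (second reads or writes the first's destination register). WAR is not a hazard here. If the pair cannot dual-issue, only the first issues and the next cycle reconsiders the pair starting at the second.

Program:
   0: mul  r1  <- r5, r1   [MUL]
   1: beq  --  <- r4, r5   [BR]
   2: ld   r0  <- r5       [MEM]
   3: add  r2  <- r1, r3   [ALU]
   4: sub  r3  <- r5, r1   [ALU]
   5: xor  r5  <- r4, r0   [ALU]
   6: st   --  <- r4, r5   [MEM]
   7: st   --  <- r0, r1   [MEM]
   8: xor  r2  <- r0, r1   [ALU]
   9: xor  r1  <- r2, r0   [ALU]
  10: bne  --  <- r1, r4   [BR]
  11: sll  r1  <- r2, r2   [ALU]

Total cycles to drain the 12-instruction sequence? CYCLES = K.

  cy0 -> i0/i1 (mul.MUL+beq.BR) pair
  cy1 -> i2/i3 (ld.MEM+add.ALU) pair
  cy2 -> i4/i5 (sub.ALU+xor.ALU) pair
  cy3 -> i6 (st.MEM) no-port MEM/MEM
  cy4 -> i7/i8 (st.MEM+xor.ALU) pair
  cy5 -> i9 (xor.ALU) RAW r1
  cy6 -> i10/i11 (bne.BR+sll.ALU) pair

CYCLES = 7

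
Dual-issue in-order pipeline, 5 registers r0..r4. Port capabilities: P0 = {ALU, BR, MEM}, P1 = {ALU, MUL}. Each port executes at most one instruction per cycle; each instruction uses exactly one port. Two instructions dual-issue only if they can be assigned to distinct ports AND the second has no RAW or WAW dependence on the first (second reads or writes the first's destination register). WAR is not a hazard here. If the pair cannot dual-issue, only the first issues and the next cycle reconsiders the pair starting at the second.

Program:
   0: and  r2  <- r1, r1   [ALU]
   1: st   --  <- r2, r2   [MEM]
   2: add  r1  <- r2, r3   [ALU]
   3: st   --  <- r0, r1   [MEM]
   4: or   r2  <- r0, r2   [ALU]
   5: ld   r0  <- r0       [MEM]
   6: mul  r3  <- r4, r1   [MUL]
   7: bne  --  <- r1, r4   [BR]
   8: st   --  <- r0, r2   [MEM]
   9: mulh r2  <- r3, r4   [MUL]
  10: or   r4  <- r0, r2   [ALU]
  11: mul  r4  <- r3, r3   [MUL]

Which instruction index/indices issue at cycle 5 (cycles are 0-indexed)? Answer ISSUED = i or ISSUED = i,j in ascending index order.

ISSUED = 8,9

0. and @i0  | RAW r2
1. st/add @i1/i2  | dual
2. st/or @i3/i4  | dual
3. ld/mul @i5/i6  | dual
4. bne @i7  | no-port BR/MEM
5. st/mulh @i8/i9  | dual
6. or @i10  | WAW r4
7. mul @i11  | tail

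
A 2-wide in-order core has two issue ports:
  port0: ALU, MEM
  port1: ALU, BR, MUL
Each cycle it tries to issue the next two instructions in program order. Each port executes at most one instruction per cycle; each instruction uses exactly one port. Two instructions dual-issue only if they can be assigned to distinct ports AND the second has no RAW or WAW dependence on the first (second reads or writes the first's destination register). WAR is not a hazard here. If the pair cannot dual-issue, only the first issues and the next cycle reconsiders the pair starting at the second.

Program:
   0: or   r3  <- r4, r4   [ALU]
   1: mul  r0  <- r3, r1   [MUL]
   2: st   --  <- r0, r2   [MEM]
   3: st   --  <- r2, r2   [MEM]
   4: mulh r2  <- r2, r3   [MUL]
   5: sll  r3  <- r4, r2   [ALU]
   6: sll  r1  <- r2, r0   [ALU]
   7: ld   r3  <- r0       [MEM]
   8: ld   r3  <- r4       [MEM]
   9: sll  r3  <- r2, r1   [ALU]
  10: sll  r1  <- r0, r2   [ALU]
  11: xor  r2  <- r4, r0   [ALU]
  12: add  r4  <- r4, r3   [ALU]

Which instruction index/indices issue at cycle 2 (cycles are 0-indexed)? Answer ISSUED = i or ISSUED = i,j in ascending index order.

c0: i0 or.ALU  RAW r3
c1: i1 mul.MUL  RAW r0
c2: i2 st.MEM  no-port MEM/MEM
c3: i3&i4 st.MEM;mulh.MUL  dual
c4: i5&i6 sll.ALU;sll.ALU  dual
c5: i7 ld.MEM  no-port MEM/MEM
c6: i8 ld.MEM  WAW r3
c7: i9&i10 sll.ALU;sll.ALU  dual
c8: i11&i12 xor.ALU;add.ALU  dual

ISSUED = 2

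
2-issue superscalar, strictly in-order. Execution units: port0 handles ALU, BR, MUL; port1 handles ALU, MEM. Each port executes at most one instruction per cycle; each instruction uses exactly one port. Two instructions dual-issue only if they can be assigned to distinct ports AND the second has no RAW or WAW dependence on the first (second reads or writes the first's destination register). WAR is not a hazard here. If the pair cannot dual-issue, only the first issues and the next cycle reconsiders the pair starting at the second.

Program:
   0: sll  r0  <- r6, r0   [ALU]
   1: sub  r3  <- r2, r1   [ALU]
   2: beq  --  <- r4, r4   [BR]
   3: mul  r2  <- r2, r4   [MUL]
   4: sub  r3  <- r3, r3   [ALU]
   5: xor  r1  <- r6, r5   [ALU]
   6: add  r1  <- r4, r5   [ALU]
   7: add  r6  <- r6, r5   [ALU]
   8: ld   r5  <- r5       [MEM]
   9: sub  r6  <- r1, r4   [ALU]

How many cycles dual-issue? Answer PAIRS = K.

t=0 i0,i1:sll.ALU sub.ALU ; dual
t=1 i2:beq.BR ; no-port BR/MUL
t=2 i3,i4:mul.MUL sub.ALU ; dual
t=3 i5:xor.ALU ; WAW r1
t=4 i6,i7:add.ALU add.ALU ; dual
t=5 i8,i9:ld.MEM sub.ALU ; dual

PAIRS = 4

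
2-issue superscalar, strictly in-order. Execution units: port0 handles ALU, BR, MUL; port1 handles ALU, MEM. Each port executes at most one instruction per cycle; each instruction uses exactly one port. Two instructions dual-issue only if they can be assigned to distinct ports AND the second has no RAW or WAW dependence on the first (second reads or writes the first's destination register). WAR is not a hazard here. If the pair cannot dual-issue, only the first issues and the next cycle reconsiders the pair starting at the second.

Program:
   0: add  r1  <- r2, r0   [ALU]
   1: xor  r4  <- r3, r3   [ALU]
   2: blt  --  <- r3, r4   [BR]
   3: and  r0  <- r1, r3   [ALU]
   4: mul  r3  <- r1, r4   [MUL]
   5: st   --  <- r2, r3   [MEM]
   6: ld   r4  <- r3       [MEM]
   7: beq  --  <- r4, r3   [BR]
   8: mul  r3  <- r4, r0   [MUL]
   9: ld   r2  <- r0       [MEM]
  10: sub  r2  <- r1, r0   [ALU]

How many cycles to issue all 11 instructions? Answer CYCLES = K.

#0 head=0: add+xor i0&i1 2-wide
#1 head=2: blt+and i2&i3 2-wide
#2 head=4: mul i4 RAW r3
#3 head=5: st i5 no-port MEM/MEM
#4 head=6: ld i6 RAW r4
#5 head=7: beq i7 no-port BR/MUL
#6 head=8: mul+ld i8&i9 2-wide
#7 head=10: sub i10 tail

CYCLES = 8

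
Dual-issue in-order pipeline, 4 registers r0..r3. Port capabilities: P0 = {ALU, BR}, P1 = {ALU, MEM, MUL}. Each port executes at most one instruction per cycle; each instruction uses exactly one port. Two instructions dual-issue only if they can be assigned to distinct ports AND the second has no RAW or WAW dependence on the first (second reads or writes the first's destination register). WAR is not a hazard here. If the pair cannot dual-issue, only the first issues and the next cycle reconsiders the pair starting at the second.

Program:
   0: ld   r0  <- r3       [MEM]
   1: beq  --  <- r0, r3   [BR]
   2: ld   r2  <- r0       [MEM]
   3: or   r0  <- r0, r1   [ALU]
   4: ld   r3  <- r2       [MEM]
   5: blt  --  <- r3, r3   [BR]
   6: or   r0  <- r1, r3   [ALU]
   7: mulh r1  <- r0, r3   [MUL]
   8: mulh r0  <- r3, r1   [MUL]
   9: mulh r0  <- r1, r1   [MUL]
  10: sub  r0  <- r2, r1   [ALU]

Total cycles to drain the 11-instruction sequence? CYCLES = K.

CYCLES = 8

0. ld @i0  | RAW r0
1. beq/ld @i1/i2  | pair
2. or/ld @i3/i4  | pair
3. blt/or @i5/i6  | pair
4. mulh @i7  | no-port MUL/MUL
5. mulh @i8  | no-port MUL/MUL
6. mulh @i9  | WAW r0
7. sub @i10  | tail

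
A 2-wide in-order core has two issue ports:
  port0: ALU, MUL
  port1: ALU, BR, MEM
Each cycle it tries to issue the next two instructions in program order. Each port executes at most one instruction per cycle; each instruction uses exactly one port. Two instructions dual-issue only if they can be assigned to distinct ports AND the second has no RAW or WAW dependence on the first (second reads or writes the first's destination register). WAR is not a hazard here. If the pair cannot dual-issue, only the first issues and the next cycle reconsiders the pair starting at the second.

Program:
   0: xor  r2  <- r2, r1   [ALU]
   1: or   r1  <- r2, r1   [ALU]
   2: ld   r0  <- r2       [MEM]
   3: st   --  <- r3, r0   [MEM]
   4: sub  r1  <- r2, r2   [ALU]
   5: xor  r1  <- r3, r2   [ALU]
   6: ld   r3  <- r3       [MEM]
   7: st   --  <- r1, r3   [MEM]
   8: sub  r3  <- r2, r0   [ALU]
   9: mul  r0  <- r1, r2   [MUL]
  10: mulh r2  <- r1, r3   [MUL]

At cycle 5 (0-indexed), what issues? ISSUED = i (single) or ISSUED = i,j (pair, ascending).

c0: i0 xor  RAW r2
c1: i1&i2 or+ld  2-wide
c2: i3&i4 st+sub  2-wide
c3: i5&i6 xor+ld  2-wide
c4: i7&i8 st+sub  2-wide
c5: i9 mul  no-port MUL/MUL
c6: i10 mulh  tail

ISSUED = 9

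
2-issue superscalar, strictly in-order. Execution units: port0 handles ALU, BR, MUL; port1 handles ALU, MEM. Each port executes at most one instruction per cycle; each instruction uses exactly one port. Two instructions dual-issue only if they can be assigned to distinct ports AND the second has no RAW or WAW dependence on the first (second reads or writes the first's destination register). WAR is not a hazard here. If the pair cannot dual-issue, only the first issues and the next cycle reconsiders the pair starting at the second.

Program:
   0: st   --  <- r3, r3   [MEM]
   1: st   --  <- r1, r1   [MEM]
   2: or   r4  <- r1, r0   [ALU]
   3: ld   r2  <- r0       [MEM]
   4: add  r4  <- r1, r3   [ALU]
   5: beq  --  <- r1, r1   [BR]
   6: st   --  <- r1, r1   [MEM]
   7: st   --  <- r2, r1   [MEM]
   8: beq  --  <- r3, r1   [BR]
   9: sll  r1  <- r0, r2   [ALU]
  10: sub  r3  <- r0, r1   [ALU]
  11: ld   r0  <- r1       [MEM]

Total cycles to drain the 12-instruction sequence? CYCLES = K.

0. st @i0  | no-port MEM/MEM
1. st or @i1+i2  | pair
2. ld add @i3+i4  | pair
3. beq st @i5+i6  | pair
4. st beq @i7+i8  | pair
5. sll @i9  | RAW r1
6. sub ld @i10+i11  | pair

CYCLES = 7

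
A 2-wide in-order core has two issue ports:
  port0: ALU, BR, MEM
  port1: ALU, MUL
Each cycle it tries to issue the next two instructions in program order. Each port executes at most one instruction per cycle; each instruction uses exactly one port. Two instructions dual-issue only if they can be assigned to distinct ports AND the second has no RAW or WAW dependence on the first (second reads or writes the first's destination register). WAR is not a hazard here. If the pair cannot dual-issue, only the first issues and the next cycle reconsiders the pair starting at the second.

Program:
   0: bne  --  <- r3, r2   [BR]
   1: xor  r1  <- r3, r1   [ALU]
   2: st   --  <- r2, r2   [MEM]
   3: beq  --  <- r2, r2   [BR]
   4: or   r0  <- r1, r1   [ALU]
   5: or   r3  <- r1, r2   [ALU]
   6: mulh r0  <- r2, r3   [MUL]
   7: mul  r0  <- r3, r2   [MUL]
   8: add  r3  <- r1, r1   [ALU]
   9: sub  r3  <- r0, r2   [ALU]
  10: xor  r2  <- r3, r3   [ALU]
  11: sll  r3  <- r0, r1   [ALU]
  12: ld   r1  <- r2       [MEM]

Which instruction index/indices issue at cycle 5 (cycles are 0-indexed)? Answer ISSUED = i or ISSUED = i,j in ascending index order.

[0] i0&i1  bne+xor  -- dual
[1] i2  st  -- no-port MEM/BR
[2] i3&i4  beq+or  -- dual
[3] i5  or  -- RAW r3
[4] i6  mulh  -- no-port MUL/MUL
[5] i7&i8  mul+add  -- dual
[6] i9  sub  -- RAW r3
[7] i10&i11  xor+sll  -- dual
[8] i12  ld  -- tail

ISSUED = 7,8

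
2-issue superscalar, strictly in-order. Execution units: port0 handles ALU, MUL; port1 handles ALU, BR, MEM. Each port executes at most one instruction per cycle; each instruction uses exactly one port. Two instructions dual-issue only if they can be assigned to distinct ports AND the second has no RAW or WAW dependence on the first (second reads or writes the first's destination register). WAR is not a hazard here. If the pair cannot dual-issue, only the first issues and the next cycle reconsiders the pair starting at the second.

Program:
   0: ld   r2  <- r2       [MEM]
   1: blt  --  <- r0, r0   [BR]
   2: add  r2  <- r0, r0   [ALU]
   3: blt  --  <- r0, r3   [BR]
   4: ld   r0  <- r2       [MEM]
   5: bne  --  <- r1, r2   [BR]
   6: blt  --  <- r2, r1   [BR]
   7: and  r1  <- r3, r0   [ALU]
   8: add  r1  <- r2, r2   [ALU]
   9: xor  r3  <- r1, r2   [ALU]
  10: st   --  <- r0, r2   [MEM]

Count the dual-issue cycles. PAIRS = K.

c0: i0 ld  no-port MEM/BR
c1: i1+i2 blt add  2-wide
c2: i3 blt  no-port BR/MEM
c3: i4 ld  no-port MEM/BR
c4: i5 bne  no-port BR/BR
c5: i6+i7 blt and  2-wide
c6: i8 add  RAW r1
c7: i9+i10 xor st  2-wide

PAIRS = 3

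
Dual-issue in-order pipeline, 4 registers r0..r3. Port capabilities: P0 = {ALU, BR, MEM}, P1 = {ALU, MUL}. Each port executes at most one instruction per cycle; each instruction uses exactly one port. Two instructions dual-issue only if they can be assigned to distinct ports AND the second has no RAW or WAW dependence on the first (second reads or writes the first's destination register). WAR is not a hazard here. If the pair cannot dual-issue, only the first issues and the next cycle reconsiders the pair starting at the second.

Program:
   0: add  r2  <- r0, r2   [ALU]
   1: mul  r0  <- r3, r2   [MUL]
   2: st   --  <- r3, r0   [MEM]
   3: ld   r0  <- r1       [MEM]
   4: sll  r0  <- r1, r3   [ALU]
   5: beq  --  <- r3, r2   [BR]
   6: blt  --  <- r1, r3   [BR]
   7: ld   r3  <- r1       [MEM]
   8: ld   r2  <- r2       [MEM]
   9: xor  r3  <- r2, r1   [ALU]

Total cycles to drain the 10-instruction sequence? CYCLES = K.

CYCLES = 9

t=0 i0:add ; RAW r2
t=1 i1:mul ; RAW r0
t=2 i2:st ; no-port MEM/MEM
t=3 i3:ld ; WAW r0
t=4 i4/i5:sll+beq ; dual
t=5 i6:blt ; no-port BR/MEM
t=6 i7:ld ; no-port MEM/MEM
t=7 i8:ld ; RAW r2
t=8 i9:xor ; tail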